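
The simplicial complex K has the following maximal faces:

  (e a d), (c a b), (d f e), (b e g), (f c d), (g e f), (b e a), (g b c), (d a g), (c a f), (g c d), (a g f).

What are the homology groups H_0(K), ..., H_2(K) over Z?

We work with the vertex ordering a < b < c < d < e < f < g. The simplices of K, each written with vertices in increasing order, are:

  0-simplices (7): a, b, c, d, e, f, g
  1-simplices (18): ab, ac, ad, ae, af, ag, bc, be, bg, cd, cf, cg, de, df, dg, ef, eg, fg
  2-simplices (12): abc, abe, acf, ade, adg, afg, bcg, beg, cdf, cdg, def, efg

Hence C_0 ≅ Z^7, C_1 ≅ Z^18, C_2 ≅ Z^12.

∂_1: C_1 → C_0 sends each edge [p,q] (with p < q) to q − p. For instance
  ∂ad = d − a.
The resulting 7×18 matrix has rank 6, and its Smith normal form has invariant factors (1,1,1,1,1,1).

The boundary map ∂_2: C_2 → C_1 maps a triangle to the signed sum of its edges. For instance
  ∂adg = dg − ag + ad,
  ∂abc = bc − ac + ab.
This gives a 18×12 integer matrix of rank 12; reducing to Smith normal form yields diagonal entries (1,1,1,1,1,1,1,1,1,1,1,2).

From H_k ≅ ker(∂_k) / im(∂_{k+1}) we obtain:

  H_0: rank C_0 − rank ∂_1 = 7 − 6 = 1, and the invariant factors of ∂_1 are all 1, so H_0 ≅ Z.
  H_1: rank ker ∂_1 − rank ∂_2 = (18 − 6) − 12 = 0, and ∂_2 has invariant factor 2 > 1, so H_1 ≅ Z_2.
  H_2: rank ker ∂_2 − rank ∂_3 = (12 − 12) − 0 = 0, and there is no ∂_3, so H_2 ≅ 0.

(K is a triangulation of the real projective plane RP^2.)

H_0 ≅ Z,  H_1 ≅ Z_2,  H_2 = 0.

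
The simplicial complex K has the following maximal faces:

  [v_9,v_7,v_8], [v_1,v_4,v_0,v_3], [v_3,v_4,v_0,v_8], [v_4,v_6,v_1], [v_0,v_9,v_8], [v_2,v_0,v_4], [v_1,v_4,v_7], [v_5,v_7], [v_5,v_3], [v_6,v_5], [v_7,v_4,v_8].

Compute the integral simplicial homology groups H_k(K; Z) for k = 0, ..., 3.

H_0 = Z,  H_1 = Z^2,  H_2 = 0,  H_3 = 0.

Order the vertices as v_0 < v_1 < v_2 < v_3 < v_4 < v_5 < v_6 < v_7 < v_8 < v_9. Listing each simplex with vertices in this order, K has dimension 3 with simplices:

  0-simplices (10): [v_0], [v_1], [v_2], [v_3], [v_4], [v_5], [v_6], [v_7], [v_8], [v_9]
  1-simplices (22): (22 of them)
  2-simplices (13): (13 of them)
  3-simplices (2): [v_0,v_1,v_3,v_4], [v_0,v_3,v_4,v_8]

so the chain groups are C_0 ≅ Z^10, C_1 ≅ Z^22, C_2 ≅ Z^13, C_3 ≅ Z^2.

The boundary map ∂_1: C_1 → C_0 is given by ∂[p,q] = [q] − [p].
As a 10×22 matrix over Z this has rank 9, with invariant factors (1,1,1,1,1,1,1,1,1).

Boundary ∂_2: C_2 → C_1 acts by ∂[p,q,r] = [q,r] − [p,r] + [p,q]. For instance
  ∂[v_3,v_4,v_8] = [v_4,v_8] − [v_3,v_8] + [v_3,v_4],
  ∂[v_0,v_8,v_9] = [v_8,v_9] − [v_0,v_9] + [v_0,v_8].
The resulting 22×13 matrix has rank 11, and its Smith normal form has invariant factors (1,1,1,1,1,1,1,1,1,1,1).

The boundary map ∂_3: C_3 → C_2 sends each 3-simplex σ to the alternating sum Σ_i (−1)^i (σ with its i-th vertex removed). For instance
  ∂[v_0,v_3,v_4,v_8] = [v_3,v_4,v_8] − [v_0,v_4,v_8] + [v_0,v_3,v_8] − [v_0,v_3,v_4],
  ∂[v_0,v_1,v_3,v_4] = [v_1,v_3,v_4] − [v_0,v_3,v_4] + [v_0,v_1,v_4] − [v_0,v_1,v_3].
This gives a 13×2 integer matrix of rank 2; reducing to Smith normal form yields diagonal entries (1,1).

Now H_k = ker ∂_k / im ∂_{k+1}, so:

  H_0: rank C_0 − rank ∂_1 = 10 − 9 = 1, and the invariant factors of ∂_1 are all 1, so H_0 = Z.
  H_1: rank ker ∂_1 − rank ∂_2 = (22 − 9) − 11 = 2, and the invariant factors of ∂_2 are all 1, so H_1 = Z^2.
  H_2: rank ker ∂_2 − rank ∂_3 = (13 − 11) − 2 = 0, and the invariant factors of ∂_3 are all 1, so H_2 = 0.
  H_3: rank ker ∂_3 − rank ∂_4 = (2 − 2) − 0 = 0, and there is no ∂_4, so H_3 = 0.

As a check, the Euler characteristic is 10 − 22 + 13 − 2 = -1, which agrees with 1 − 2 + 0 − 0 = -1.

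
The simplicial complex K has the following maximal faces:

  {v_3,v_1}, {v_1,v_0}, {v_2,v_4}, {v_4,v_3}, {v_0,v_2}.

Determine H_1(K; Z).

H_1 ≅ Z.

We work with the vertex ordering v_0 < v_1 < v_2 < v_3 < v_4. The simplices of K, each written with vertices in increasing order, are:

  0-simplices (5): [v_0], [v_1], [v_2], [v_3], [v_4]
  1-simplices (5): [v_0,v_1], [v_0,v_2], [v_1,v_3], [v_2,v_4], [v_3,v_4]

so the chain groups are C_0 ≅ Z^5, C_1 ≅ Z^5.

∂_1: C_1 → C_0 maps an edge to its endpoints' difference, ∂[p,q] = q − p. For instance
  ∂[v_0,v_2] = [v_2] − [v_0].
This gives a 5×5 integer matrix of rank 4; reducing to Smith normal form yields diagonal entries (1,1,1,1).

From H_k ≅ ker(∂_k) / im(∂_{k+1}) we obtain:

  H_1: rank ker ∂_1 − rank ∂_2 = (5 − 4) − 0 = 1, and there is no ∂_2, so H_1 ≅ Z.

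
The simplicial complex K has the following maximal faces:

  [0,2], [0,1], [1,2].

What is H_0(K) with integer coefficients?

We work with the vertex ordering 0 < 1 < 2. The simplices of K, each written with vertices in increasing order, are:

  0-simplices (3): [0], [1], [2]
  1-simplices (3): [0,1], [0,2], [1,2]

Hence C_0 ≅ Z^3, C_1 ≅ Z^3.

The boundary map ∂_1: C_1 → C_0 maps an edge to its endpoints' difference, ∂[p,q] = q − p. For instance
  ∂[0,1] = [1] − [0].
The 3×3 boundary matrix has rank 2 and Smith normal form diag(1,1).

Now H_k = ker ∂_k / im ∂_{k+1}, so:

  H_0: rank C_0 − rank ∂_1 = 3 − 2 = 1, and the invariant factors of ∂_1 are all 1, so H_0 = Z.

H_0 ≅ Z.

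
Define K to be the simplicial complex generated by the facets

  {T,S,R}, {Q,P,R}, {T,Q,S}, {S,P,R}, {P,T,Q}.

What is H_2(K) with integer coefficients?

We work with the vertex ordering P < Q < R < S < T. The simplices of K, each written with vertices in increasing order, are:

  0-simplices (5): P, Q, R, S, T
  1-simplices (10): PQ, PR, PS, PT, QR, QS, QT, RS, RT, ST
  2-simplices (5): PQR, PQT, PRS, QST, RST

so the chain groups are C_0 ≅ Z^5, C_1 ≅ Z^10, C_2 ≅ Z^5.

∂_1: C_1 → C_0 sends each edge [p,q] (with p < q) to q − p. For instance
  ∂PQ = Q − P.
The 5×10 boundary matrix has rank 4 and Smith normal form diag(1,1,1,1).

The boundary map ∂_2: C_2 → C_1 acts by ∂[p,q,r] = [q,r] − [p,r] + [p,q]. For instance
  ∂RST = ST − RT + RS,
  ∂PRS = RS − PS + PR.
The resulting 10×5 matrix has rank 5, and its Smith normal form has invariant factors (1,1,1,1,1).

Reading off H_k = ker ∂_k / im ∂_{k+1}:

  H_2: rank ker ∂_2 − rank ∂_3 = (5 − 5) − 0 = 0, and there is no ∂_3, so H_2 ≅ 0.

(K is a triangulation of the Möbius band.)

H_2 = 0.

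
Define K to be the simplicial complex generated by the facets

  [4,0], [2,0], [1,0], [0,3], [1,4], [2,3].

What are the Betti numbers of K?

b_0 = 1, b_1 = 2.

Take the total order 0 < 1 < 2 < 3 < 4 on the vertex set. Then K (dimension 1) consists of the simplices:

  0-simplices (5): [0], [1], [2], [3], [4]
  1-simplices (6): [0,1], [0,2], [0,3], [0,4], [1,4], [2,3]

Hence C_0 ≅ Z^5, C_1 ≅ Z^6.

Boundary ∂_1: C_1 → C_0 maps an edge to its endpoints' difference, ∂[p,q] = q − p. For instance
  ∂[2,3] = [3] − [2].
The 5×6 boundary matrix has rank 4 and Smith normal form diag(1,1,1,1).

From H_k ≅ ker(∂_k) / im(∂_{k+1}) we obtain:

  H_0: rank C_0 − rank ∂_1 = 5 − 4 = 1, and the invariant factors of ∂_1 are all 1, so H_0 = Z.
  H_1: rank ker ∂_1 − rank ∂_2 = (6 − 4) − 0 = 2, and there is no ∂_2, so H_1 = Z^2.

(K is a triangulation of a wedge of 2 circles.)

Hence the Betti numbers are b_0 = 1, b_1 = 2.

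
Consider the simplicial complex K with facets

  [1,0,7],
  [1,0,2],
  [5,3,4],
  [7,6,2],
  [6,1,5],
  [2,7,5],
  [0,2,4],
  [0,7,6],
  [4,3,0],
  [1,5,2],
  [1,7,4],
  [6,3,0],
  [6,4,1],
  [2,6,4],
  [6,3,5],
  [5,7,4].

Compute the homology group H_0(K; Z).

Fix the vertex order 0 < 1 < 2 < 3 < 4 < 5 < 6 < 7 and write every simplex with vertices in increasing order. Then dim K = 2 and the simplices of K are:

  0-simplices (8): [0], [1], [2], [3], [4], [5], [6], [7]
  1-simplices (24): (24 of them)
  2-simplices (16): [0,1,2], [0,1,7], [0,2,4], [0,3,4], [0,3,6], [0,6,7], [1,2,5], [1,4,6], [1,4,7], [1,5,6], [2,4,6], [2,5,7], [2,6,7], [3,4,5], [3,5,6], [4,5,7]

so the chain groups are C_0 ≅ Z^8, C_1 ≅ Z^24, C_2 ≅ Z^16.

∂_1: C_1 → C_0 is given by ∂[p,q] = [q] − [p].
The resulting 8×24 matrix has rank 7, and its Smith normal form has invariant factors (1,1,1,1,1,1,1).

Boundary ∂_2: C_2 → C_1 acts by ∂[p,q,r] = [q,r] − [p,r] + [p,q]. For instance
  ∂[2,4,6] = [4,6] − [2,6] + [2,4],
  ∂[0,6,7] = [6,7] − [0,7] + [0,6].
This gives a 24×16 integer matrix of rank 15; reducing to Smith normal form yields diagonal entries (1,1,1,1,1,1,1,1,1,1,1,1,1,1,1).

From H_k ≅ ker(∂_k) / im(∂_{k+1}) we obtain:

  H_0: rank C_0 − rank ∂_1 = 8 − 7 = 1, and the invariant factors of ∂_1 are all 1, so H_0 ≅ Z.

H_0 ≅ Z.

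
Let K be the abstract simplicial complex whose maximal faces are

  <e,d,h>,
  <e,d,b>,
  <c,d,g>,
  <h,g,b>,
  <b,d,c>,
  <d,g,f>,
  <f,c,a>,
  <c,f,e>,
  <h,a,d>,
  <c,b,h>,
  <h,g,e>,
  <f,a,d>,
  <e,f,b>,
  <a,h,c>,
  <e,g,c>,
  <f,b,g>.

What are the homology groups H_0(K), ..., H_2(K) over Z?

H_0 ≅ Z,  H_1 ≅ Z^2,  H_2 ≅ Z.

Take the total order a < b < c < d < e < f < g < h on the vertex set. Then K (dimension 2) consists of the simplices:

  0-simplices (8): a, b, c, d, e, f, g, h
  1-simplices (24): ac, ad, af, ah, bc, bd, be, bf, bg, bh, cd, ce, cf, cg, ch, de, df, dg, dh, ef, eg, eh, fg, gh
  2-simplices (16): acf, ach, adf, adh, bcd, bch, bde, bef, bfg, bgh, cdg, cef, ceg, deh, dfg, egh

Hence C_0 ≅ Z^8, C_1 ≅ Z^24, C_2 ≅ Z^16.

Boundary ∂_1: C_1 → C_0 sends each edge [p,q] (with p < q) to q − p.
The resulting 8×24 matrix has rank 7, and its Smith normal form has invariant factors (1,1,1,1,1,1,1).

Boundary ∂_2: C_2 → C_1 maps a triangle to the signed sum of its edges. For instance
  ∂adf = df − af + ad,
  ∂cdg = dg − cg + cd.
The resulting 24×16 matrix has rank 15, and its Smith normal form has invariant factors (1,1,1,1,1,1,1,1,1,1,1,1,1,1,1).

Reading off H_k = ker ∂_k / im ∂_{k+1}:

  H_0: rank C_0 − rank ∂_1 = 8 − 7 = 1, and the invariant factors of ∂_1 are all 1, so H_0 ≅ Z.
  H_1: rank ker ∂_1 − rank ∂_2 = (24 − 7) − 15 = 2, and the invariant factors of ∂_2 are all 1, so H_1 ≅ Z^2.
  H_2: rank ker ∂_2 − rank ∂_3 = (16 − 15) − 0 = 1, and there is no ∂_3, so H_2 ≅ Z.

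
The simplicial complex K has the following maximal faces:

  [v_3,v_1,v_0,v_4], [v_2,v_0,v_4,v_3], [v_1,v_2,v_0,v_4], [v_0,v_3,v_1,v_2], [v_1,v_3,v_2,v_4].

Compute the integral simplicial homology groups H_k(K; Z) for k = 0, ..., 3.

Order the vertices as v_0 < v_1 < v_2 < v_3 < v_4. Listing each simplex with vertices in this order, K has dimension 3 with simplices:

  0-simplices (5): [v_0], [v_1], [v_2], [v_3], [v_4]
  1-simplices (10): [v_0,v_1], [v_0,v_2], [v_0,v_3], [v_0,v_4], [v_1,v_2], [v_1,v_3], [v_1,v_4], [v_2,v_3], [v_2,v_4], [v_3,v_4]
  2-simplices (10): [v_0,v_1,v_2], [v_0,v_1,v_3], [v_0,v_1,v_4], [v_0,v_2,v_3], [v_0,v_2,v_4], [v_0,v_3,v_4], [v_1,v_2,v_3], [v_1,v_2,v_4], [v_1,v_3,v_4], [v_2,v_3,v_4]
  3-simplices (5): [v_0,v_1,v_2,v_3], [v_0,v_1,v_2,v_4], [v_0,v_1,v_3,v_4], [v_0,v_2,v_3,v_4], [v_1,v_2,v_3,v_4]

giving chain groups C_0 ≅ Z^5, C_1 ≅ Z^10, C_2 ≅ Z^10, C_3 ≅ Z^5.

Boundary ∂_1: C_1 → C_0 is given by ∂[p,q] = [q] − [p].
The 5×10 boundary matrix has rank 4 and Smith normal form diag(1,1,1,1).

The boundary map ∂_2: C_2 → C_1 sends each 2-simplex [p,q,r] to [q,r] − [p,r] + [p,q]. For instance
  ∂[v_0,v_1,v_3] = [v_1,v_3] − [v_0,v_3] + [v_0,v_1],
  ∂[v_0,v_3,v_4] = [v_3,v_4] − [v_0,v_4] + [v_0,v_3].
The 10×10 boundary matrix has rank 6 and Smith normal form diag(1,1,1,1,1,1).

∂_3: C_3 → C_2 sends each 3-simplex σ to the alternating sum Σ_i (−1)^i (σ with its i-th vertex removed). For instance
  ∂[v_1,v_2,v_3,v_4] = [v_2,v_3,v_4] − [v_1,v_3,v_4] + [v_1,v_2,v_4] − [v_1,v_2,v_3],
  ∂[v_0,v_2,v_3,v_4] = [v_2,v_3,v_4] − [v_0,v_3,v_4] + [v_0,v_2,v_4] − [v_0,v_2,v_3].
The resulting 10×5 matrix has rank 4, and its Smith normal form has invariant factors (1,1,1,1).

Now H_k = ker ∂_k / im ∂_{k+1}, so:

  H_0: rank C_0 − rank ∂_1 = 5 − 4 = 1, and the invariant factors of ∂_1 are all 1, so H_0 = Z.
  H_1: rank ker ∂_1 − rank ∂_2 = (10 − 4) − 6 = 0, and the invariant factors of ∂_2 are all 1, so H_1 = 0.
  H_2: rank ker ∂_2 − rank ∂_3 = (10 − 6) − 4 = 0, and the invariant factors of ∂_3 are all 1, so H_2 = 0.
  H_3: rank ker ∂_3 − rank ∂_4 = (5 − 4) − 0 = 1, and there is no ∂_4, so H_3 = Z.

(K is a triangulation of the 3-sphere S^3.)

H_0 = Z,  H_1 = 0,  H_2 = 0,  H_3 = Z.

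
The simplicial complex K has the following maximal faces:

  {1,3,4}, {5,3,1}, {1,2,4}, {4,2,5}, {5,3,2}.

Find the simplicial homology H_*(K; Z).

H_0 = Z,  H_1 = Z,  H_2 = 0.

K has 5 vertices, 10 edges, 5 triangles.
rank ∂_0 = 0, rank ∂_1 = 4 ⇒ b_0 = 5 − 0 − 4 = 1; all invariant factors of ∂_1 are 1 so no torsion. So H_0 = Z.
rank ∂_1 = 4, rank ∂_2 = 5 ⇒ b_1 = 10 − 4 − 5 = 1; all invariant factors of ∂_2 are 1 so no torsion. So H_1 = Z.
rank ∂_2 = 5, rank ∂_3 = 0 ⇒ b_2 = 5 − 5 − 0 = 0. So H_2 = 0.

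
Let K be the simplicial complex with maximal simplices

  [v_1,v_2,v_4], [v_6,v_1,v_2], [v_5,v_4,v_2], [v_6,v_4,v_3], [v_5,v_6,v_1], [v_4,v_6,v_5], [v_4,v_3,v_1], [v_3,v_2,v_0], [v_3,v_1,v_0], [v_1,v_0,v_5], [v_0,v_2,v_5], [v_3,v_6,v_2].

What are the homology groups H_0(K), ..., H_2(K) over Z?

H_0 ≅ Z,  H_1 ≅ Z_2,  H_2 = 0.

Take the total order v_0 < v_1 < v_2 < v_3 < v_4 < v_5 < v_6 on the vertex set. Then K (dimension 2) consists of the simplices:

  0-simplices (7): [v_0], [v_1], [v_2], [v_3], [v_4], [v_5], [v_6]
  1-simplices (18): (18 of them)
  2-simplices (12): (12 of them)

Hence C_0 ≅ Z^7, C_1 ≅ Z^18, C_2 ≅ Z^12.

Boundary ∂_1: C_1 → C_0 maps an edge to its endpoints' difference, ∂[p,q] = q − p. For instance
  ∂[v_1,v_3] = [v_3] − [v_1].
As a 7×18 matrix over Z this has rank 6, with invariant factors (1,1,1,1,1,1).

∂_2: C_2 → C_1 acts by ∂[p,q,r] = [q,r] − [p,r] + [p,q]. For instance
  ∂[v_2,v_3,v_6] = [v_3,v_6] − [v_2,v_6] + [v_2,v_3],
  ∂[v_1,v_5,v_6] = [v_5,v_6] − [v_1,v_6] + [v_1,v_5].
This gives a 18×12 integer matrix of rank 12; reducing to Smith normal form yields diagonal entries (1,1,1,1,1,1,1,1,1,1,1,2).

Now H_k = ker ∂_k / im ∂_{k+1}, so:

  H_0: rank C_0 − rank ∂_1 = 7 − 6 = 1, and the invariant factors of ∂_1 are all 1, so H_0 ≅ Z.
  H_1: rank ker ∂_1 − rank ∂_2 = (18 − 6) − 12 = 0, and ∂_2 has invariant factor 2 > 1, so H_1 ≅ Z_2.
  H_2: rank ker ∂_2 − rank ∂_3 = (12 − 12) − 0 = 0, and there is no ∂_3, so H_2 ≅ 0.

(K is a triangulation of the real projective plane RP^2.)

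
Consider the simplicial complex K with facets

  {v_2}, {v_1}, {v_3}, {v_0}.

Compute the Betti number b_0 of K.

We work with the vertex ordering v_0 < v_1 < v_2 < v_3. The simplices of K, each written with vertices in increasing order, are:

  0-simplices (4): [v_0], [v_1], [v_2], [v_3]

Hence C_0 ≅ Z^4.

Computing H_k = (kernel of ∂_k) / (image of ∂_{k+1}):

  H_0: rank C_0 − rank ∂_1 = 4 − 0 = 4, and there is no ∂_1, so H_0 ≅ Z^4.

(K is a triangulation of a set of 4 points.)

Hence the Betti numbers are b_0 = 4.

b_0 = 4.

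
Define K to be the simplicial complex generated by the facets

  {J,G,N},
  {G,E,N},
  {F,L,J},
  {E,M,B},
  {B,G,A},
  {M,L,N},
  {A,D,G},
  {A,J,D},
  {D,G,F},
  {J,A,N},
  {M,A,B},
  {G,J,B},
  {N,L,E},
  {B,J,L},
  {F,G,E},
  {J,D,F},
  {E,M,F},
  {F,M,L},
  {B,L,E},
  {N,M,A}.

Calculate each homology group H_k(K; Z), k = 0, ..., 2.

Take the total order A < B < D < E < F < G < J < L < M < N on the vertex set. Then K (dimension 2) consists of the simplices:

  0-simplices (10): A, B, D, E, F, G, J, L, M, N
  1-simplices (30): AB, AD, AG, AJ, AM, AN, BE, BG, BJ, BL, BM, DF, DG, DJ, EF, EG, EL, EM, EN, FG, FJ, FL, FM, GJ, GN, JL, JN, LM, LN, MN
  2-simplices (20): ABG, ABM, ADG, ADJ, AJN, AMN, BEL, BEM, BGJ, BJL, DFG, DFJ, EFG, EFM, EGN, ELN, FJL, FLM, GJN, LMN

giving chain groups C_0 ≅ Z^10, C_1 ≅ Z^30, C_2 ≅ Z^20.

The boundary map ∂_1: C_1 → C_0 maps an edge to its endpoints' difference, ∂[p,q] = q − p. For instance
  ∂AG = G − A.
The 10×30 boundary matrix has rank 9 and Smith normal form diag(1,1,1,1,1,1,1,1,1).

Boundary ∂_2: C_2 → C_1 sends each 2-simplex [p,q,r] to [q,r] − [p,r] + [p,q]. For instance
  ∂ABG = BG − AG + AB,
  ∂BEL = EL − BL + BE.
As a 30×20 matrix over Z this has rank 20, with invariant factors (1,1,1,1,1,1,1,1,1,1,1,1,1,1,1,1,1,1,1,2).

Reading off H_k = ker ∂_k / im ∂_{k+1}:

  H_0: rank C_0 − rank ∂_1 = 10 − 9 = 1, and the invariant factors of ∂_1 are all 1, so H_0 ≅ Z.
  H_1: rank ker ∂_1 − rank ∂_2 = (30 − 9) − 20 = 1, and ∂_2 has invariant factor 2 > 1, so H_1 ≅ Z ⊕ Z/2.
  H_2: rank ker ∂_2 − rank ∂_3 = (20 − 20) − 0 = 0, and there is no ∂_3, so H_2 ≅ 0.

As a check, the Euler characteristic is 10 − 30 + 20 = 0, which agrees with 1 − 1 + 0 = 0.
(K is a triangulation of the Klein bottle.)

H_0 = Z,  H_1 = Z ⊕ Z/2,  H_2 = 0.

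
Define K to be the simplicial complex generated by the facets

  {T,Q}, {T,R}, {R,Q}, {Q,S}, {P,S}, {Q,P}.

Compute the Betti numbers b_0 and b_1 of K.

b_0 = 1, b_1 = 2.

We work with the vertex ordering P < Q < R < S < T. The simplices of K, each written with vertices in increasing order, are:

  0-simplices (5): P, Q, R, S, T
  1-simplices (6): PQ, PS, QR, QS, QT, RT

so the chain groups are C_0 ≅ Z^5, C_1 ≅ Z^6.

∂_1: C_1 → C_0 is given by ∂[p,q] = [q] − [p].
The 5×6 boundary matrix has rank 4 and Smith normal form diag(1,1,1,1).

Reading off H_k = ker ∂_k / im ∂_{k+1}:

  H_0: rank C_0 − rank ∂_1 = 5 − 4 = 1, and the invariant factors of ∂_1 are all 1, so H_0 ≅ Z.
  H_1: rank ker ∂_1 − rank ∂_2 = (6 − 4) − 0 = 2, and there is no ∂_2, so H_1 ≅ Z^2.

(K is a triangulation of a wedge of 2 circles.)

Hence the Betti numbers are b_0 = 1, b_1 = 2.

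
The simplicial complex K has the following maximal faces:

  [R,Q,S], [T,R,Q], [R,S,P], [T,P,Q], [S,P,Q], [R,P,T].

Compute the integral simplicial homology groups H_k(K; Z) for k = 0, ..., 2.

Fix the vertex order P < Q < R < S < T and write every simplex with vertices in increasing order. Then dim K = 2 and the simplices of K are:

  0-simplices (5): P, Q, R, S, T
  1-simplices (9): PQ, PR, PS, PT, QR, QS, QT, RS, RT
  2-simplices (6): PQS, PQT, PRS, PRT, QRS, QRT

giving chain groups C_0 ≅ Z^5, C_1 ≅ Z^9, C_2 ≅ Z^6.

∂_1: C_1 → C_0 is given by ∂[p,q] = [q] − [p]. For instance
  ∂QT = T − Q.
As a 5×9 matrix over Z this has rank 4, with invariant factors (1,1,1,1).

Boundary ∂_2: C_2 → C_1 maps a triangle to the signed sum of its edges. For instance
  ∂PRT = RT − PT + PR,
  ∂PRS = RS − PS + PR.
The 9×6 boundary matrix has rank 5 and Smith normal form diag(1,1,1,1,1).

Now H_k = ker ∂_k / im ∂_{k+1}, so:

  H_0: rank C_0 − rank ∂_1 = 5 − 4 = 1, and the invariant factors of ∂_1 are all 1, so H_0 ≅ Z.
  H_1: rank ker ∂_1 − rank ∂_2 = (9 − 4) − 5 = 0, and the invariant factors of ∂_2 are all 1, so H_1 ≅ 0.
  H_2: rank ker ∂_2 − rank ∂_3 = (6 − 5) − 0 = 1, and there is no ∂_3, so H_2 ≅ Z.

H_0 ≅ Z,  H_1 = 0,  H_2 ≅ Z.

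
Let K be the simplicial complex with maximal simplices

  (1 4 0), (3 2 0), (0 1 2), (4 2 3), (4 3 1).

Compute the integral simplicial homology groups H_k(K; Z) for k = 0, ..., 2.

H_0 = Z,  H_1 = Z,  H_2 = 0.

Fix the vertex order 0 < 1 < 2 < 3 < 4 and write every simplex with vertices in increasing order. Then dim K = 2 and the simplices of K are:

  0-simplices (5): [0], [1], [2], [3], [4]
  1-simplices (10): [0,1], [0,2], [0,3], [0,4], [1,2], [1,3], [1,4], [2,3], [2,4], [3,4]
  2-simplices (5): [0,1,2], [0,1,4], [0,2,3], [1,3,4], [2,3,4]

Hence C_0 ≅ Z^5, C_1 ≅ Z^10, C_2 ≅ Z^5.

∂_1: C_1 → C_0 is given by ∂[p,q] = [q] − [p].
The 5×10 boundary matrix has rank 4 and Smith normal form diag(1,1,1,1).

∂_2: C_2 → C_1 maps a triangle to the signed sum of its edges. For instance
  ∂[0,1,4] = [1,4] − [0,4] + [0,1],
  ∂[2,3,4] = [3,4] − [2,4] + [2,3].
As a 10×5 matrix over Z this has rank 5, with invariant factors (1,1,1,1,1).

From H_k ≅ ker(∂_k) / im(∂_{k+1}) we obtain:

  H_0: rank C_0 − rank ∂_1 = 5 − 4 = 1, and the invariant factors of ∂_1 are all 1, so H_0 ≅ Z.
  H_1: rank ker ∂_1 − rank ∂_2 = (10 − 4) − 5 = 1, and the invariant factors of ∂_2 are all 1, so H_1 ≅ Z.
  H_2: rank ker ∂_2 − rank ∂_3 = (5 − 5) − 0 = 0, and there is no ∂_3, so H_2 ≅ 0.

(K is a triangulation of the Möbius band.)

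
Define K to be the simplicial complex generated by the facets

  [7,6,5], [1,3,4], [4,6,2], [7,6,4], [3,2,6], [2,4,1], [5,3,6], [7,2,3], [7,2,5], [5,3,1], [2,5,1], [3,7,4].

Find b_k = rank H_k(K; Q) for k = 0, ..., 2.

We work with the vertex ordering 1 < 2 < 3 < 4 < 5 < 6 < 7. The simplices of K, each written with vertices in increasing order, are:

  0-simplices (7): [1], [2], [3], [4], [5], [6], [7]
  1-simplices (18): [1,2], [1,3], [1,4], [1,5], [2,3], [2,4], [2,5], [2,6], [2,7], [3,4], [3,5], [3,6], [3,7], [4,6], [4,7], [5,6], [5,7], [6,7]
  2-simplices (12): [1,2,4], [1,2,5], [1,3,4], [1,3,5], [2,3,6], [2,3,7], [2,4,6], [2,5,7], [3,4,7], [3,5,6], [4,6,7], [5,6,7]

giving chain groups C_0 ≅ Z^7, C_1 ≅ Z^18, C_2 ≅ Z^12.

∂_1: C_1 → C_0 sends each edge [p,q] (with p < q) to q − p. For instance
  ∂[4,6] = [6] − [4].
As a 7×18 matrix over Z this has rank 6, with invariant factors (1,1,1,1,1,1).

∂_2: C_2 → C_1 maps a triangle to the signed sum of its edges. For instance
  ∂[3,4,7] = [4,7] − [3,7] + [3,4],
  ∂[1,2,5] = [2,5] − [1,5] + [1,2].
The 18×12 boundary matrix has rank 12 and Smith normal form diag(1,1,1,1,1,1,1,1,1,1,1,2).

Computing H_k = (kernel of ∂_k) / (image of ∂_{k+1}):

  H_0: rank C_0 − rank ∂_1 = 7 − 6 = 1, and the invariant factors of ∂_1 are all 1, so H_0 = Z.
  H_1: rank ker ∂_1 − rank ∂_2 = (18 − 6) − 12 = 0, and ∂_2 has invariant factor 2 > 1, so H_1 = Z/2Z.
  H_2: rank ker ∂_2 − rank ∂_3 = (12 − 12) − 0 = 0, and there is no ∂_3, so H_2 = 0.

Hence the Betti numbers are b_0 = 1, b_1 = 0, b_2 = 0.

b_0 = 1, b_1 = 0, b_2 = 0.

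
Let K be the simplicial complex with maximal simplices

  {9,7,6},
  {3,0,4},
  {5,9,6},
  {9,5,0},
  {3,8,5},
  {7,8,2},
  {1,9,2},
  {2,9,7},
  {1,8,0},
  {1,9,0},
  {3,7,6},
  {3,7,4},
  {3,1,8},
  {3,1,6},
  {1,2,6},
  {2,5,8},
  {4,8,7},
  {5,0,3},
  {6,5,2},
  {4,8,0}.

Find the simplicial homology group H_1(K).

H_1 = Z × Z/2.

Take the total order 0 < 1 < 2 < 3 < 4 < 5 < 6 < 7 < 8 < 9 on the vertex set. Then K (dimension 2) consists of the simplices:

  0-simplices (10): [0], [1], [2], [3], [4], [5], [6], [7], [8], [9]
  1-simplices (30): (30 of them)
  2-simplices (20): (20 of them)

Hence C_0 ≅ Z^10, C_1 ≅ Z^30, C_2 ≅ Z^20.

Boundary ∂_1: C_1 → C_0 sends each edge [p,q] (with p < q) to q − p.
The resulting 10×30 matrix has rank 9, and its Smith normal form has invariant factors (1,1,1,1,1,1,1,1,1).

The boundary map ∂_2: C_2 → C_1 sends each 2-simplex [p,q,r] to [q,r] − [p,r] + [p,q]. For instance
  ∂[0,3,4] = [3,4] − [0,4] + [0,3],
  ∂[2,7,8] = [7,8] − [2,8] + [2,7].
This gives a 30×20 integer matrix of rank 20; reducing to Smith normal form yields diagonal entries (1,1,1,1,1,1,1,1,1,1,1,1,1,1,1,1,1,1,1,2).

Now H_k = ker ∂_k / im ∂_{k+1}, so:

  H_1: rank ker ∂_1 − rank ∂_2 = (30 − 9) − 20 = 1, and ∂_2 has invariant factor 2 > 1, so H_1 = Z × Z/2.

(K is a triangulation of the Klein bottle.)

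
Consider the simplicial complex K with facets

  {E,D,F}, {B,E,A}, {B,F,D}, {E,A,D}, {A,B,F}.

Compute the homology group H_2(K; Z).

H_2 = 0.

Take the total order A < B < D < E < F on the vertex set. Then K (dimension 2) consists of the simplices:

  0-simplices (5): A, B, D, E, F
  1-simplices (10): AB, AD, AE, AF, BD, BE, BF, DE, DF, EF
  2-simplices (5): ABE, ABF, ADE, BDF, DEF

Hence C_0 ≅ Z^5, C_1 ≅ Z^10, C_2 ≅ Z^5.

The boundary map ∂_1: C_1 → C_0 sends each edge [p,q] (with p < q) to q − p.
The 5×10 boundary matrix has rank 4 and Smith normal form diag(1,1,1,1).

∂_2: C_2 → C_1 sends each 2-simplex [p,q,r] to [q,r] − [p,r] + [p,q]. For instance
  ∂ADE = DE − AE + AD,
  ∂ABE = BE − AE + AB.
The resulting 10×5 matrix has rank 5, and its Smith normal form has invariant factors (1,1,1,1,1).

Reading off H_k = ker ∂_k / im ∂_{k+1}:

  H_2: rank ker ∂_2 − rank ∂_3 = (5 − 5) − 0 = 0, and there is no ∂_3, so H_2 ≅ 0.

(K is a triangulation of the Möbius band.)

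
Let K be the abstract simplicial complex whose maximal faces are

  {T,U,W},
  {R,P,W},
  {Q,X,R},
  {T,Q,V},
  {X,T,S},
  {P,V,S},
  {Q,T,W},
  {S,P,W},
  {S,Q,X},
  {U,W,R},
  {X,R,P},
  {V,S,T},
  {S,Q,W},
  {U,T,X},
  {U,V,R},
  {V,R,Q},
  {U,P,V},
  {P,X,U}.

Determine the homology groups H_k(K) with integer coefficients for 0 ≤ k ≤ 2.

H_0 ≅ Z,  H_1 ≅ Z ⊕ Z_2,  H_2 = 0.

We work with the vertex ordering P < Q < R < S < T < U < V < W < X. The simplices of K, each written with vertices in increasing order, are:

  0-simplices (9): P, Q, R, S, T, U, V, W, X
  1-simplices (27): PR, PS, PU, PV, PW, PX, QR, QS, QT, QV, QW, QX, RU, RV, RW, RX, ST, SV, SW, SX, TU, TV, TW, TX, UV, UW, UX
  2-simplices (18): PRW, PRX, PSV, PSW, PUV, PUX, QRV, QRX, QSW, QSX, QTV, QTW, RUV, RUW, STV, STX, TUW, TUX

Hence C_0 ≅ Z^9, C_1 ≅ Z^27, C_2 ≅ Z^18.

The boundary map ∂_1: C_1 → C_0 is given by ∂[p,q] = [q] − [p].
The 9×27 boundary matrix has rank 8 and Smith normal form diag(1,1,1,1,1,1,1,1).

The boundary map ∂_2: C_2 → C_1 sends each 2-simplex [p,q,r] to [q,r] − [p,r] + [p,q]. For instance
  ∂PRX = RX − PX + PR,
  ∂PUX = UX − PX + PU.
The 27×18 boundary matrix has rank 18 and Smith normal form diag(1,1,1,1,1,1,1,1,1,1,1,1,1,1,1,1,1,2).

Now H_k = ker ∂_k / im ∂_{k+1}, so:

  H_0: rank C_0 − rank ∂_1 = 9 − 8 = 1, and the invariant factors of ∂_1 are all 1, so H_0 ≅ Z.
  H_1: rank ker ∂_1 − rank ∂_2 = (27 − 8) − 18 = 1, and ∂_2 has invariant factor 2 > 1, so H_1 ≅ Z ⊕ Z_2.
  H_2: rank ker ∂_2 − rank ∂_3 = (18 − 18) − 0 = 0, and there is no ∂_3, so H_2 ≅ 0.

As a check, the Euler characteristic is 9 − 27 + 18 = 0, which agrees with 1 − 1 + 0 = 0.
(K is a triangulation of the Klein bottle.)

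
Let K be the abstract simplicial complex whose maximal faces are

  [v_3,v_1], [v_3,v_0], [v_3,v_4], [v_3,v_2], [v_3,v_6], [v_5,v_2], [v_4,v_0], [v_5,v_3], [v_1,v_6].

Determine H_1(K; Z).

H_1 ≅ Z^3.

Fix the vertex order v_0 < v_1 < v_2 < v_3 < v_4 < v_5 < v_6 and write every simplex with vertices in increasing order. Then dim K = 1 and the simplices of K are:

  0-simplices (7): [v_0], [v_1], [v_2], [v_3], [v_4], [v_5], [v_6]
  1-simplices (9): [v_0,v_3], [v_0,v_4], [v_1,v_3], [v_1,v_6], [v_2,v_3], [v_2,v_5], [v_3,v_4], [v_3,v_5], [v_3,v_6]

so the chain groups are C_0 ≅ Z^7, C_1 ≅ Z^9.

Boundary ∂_1: C_1 → C_0 maps an edge to its endpoints' difference, ∂[p,q] = q − p. For instance
  ∂[v_1,v_6] = [v_6] − [v_1].
This gives a 7×9 integer matrix of rank 6; reducing to Smith normal form yields diagonal entries (1,1,1,1,1,1).

Now H_k = ker ∂_k / im ∂_{k+1}, so:

  H_1: rank ker ∂_1 − rank ∂_2 = (9 − 6) − 0 = 3, and there is no ∂_2, so H_1 ≅ Z^3.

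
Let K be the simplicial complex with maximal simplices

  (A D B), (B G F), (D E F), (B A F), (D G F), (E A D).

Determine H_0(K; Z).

H_0 ≅ Z.

Fix the vertex order A < B < D < E < F < G and write every simplex with vertices in increasing order. Then dim K = 2 and the simplices of K are:

  0-simplices (6): A, B, D, E, F, G
  1-simplices (12): AB, AD, AE, AF, BD, BF, BG, DE, DF, DG, EF, FG
  2-simplices (6): ABD, ABF, ADE, BFG, DEF, DFG

giving chain groups C_0 ≅ Z^6, C_1 ≅ Z^12, C_2 ≅ Z^6.

∂_1: C_1 → C_0 is given by ∂[p,q] = [q] − [p].
This gives a 6×12 integer matrix of rank 5; reducing to Smith normal form yields diagonal entries (1,1,1,1,1).

Boundary ∂_2: C_2 → C_1 maps a triangle to the signed sum of its edges. For instance
  ∂DEF = EF − DF + DE,
  ∂DFG = FG − DG + DF.
The 12×6 boundary matrix has rank 6 and Smith normal form diag(1,1,1,1,1,1).

Now H_k = ker ∂_k / im ∂_{k+1}, so:

  H_0: rank C_0 − rank ∂_1 = 6 − 5 = 1, and the invariant factors of ∂_1 are all 1, so H_0 = Z.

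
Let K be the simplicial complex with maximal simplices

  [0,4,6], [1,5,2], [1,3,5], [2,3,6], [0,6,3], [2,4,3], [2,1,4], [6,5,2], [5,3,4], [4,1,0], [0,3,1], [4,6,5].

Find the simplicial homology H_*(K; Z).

Order the vertices as 0 < 1 < 2 < 3 < 4 < 5 < 6. Listing each simplex with vertices in this order, K has dimension 2 with simplices:

  0-simplices (7): [0], [1], [2], [3], [4], [5], [6]
  1-simplices (18): [0,1], [0,3], [0,4], [0,6], [1,2], [1,3], [1,4], [1,5], [2,3], [2,4], [2,5], [2,6], [3,4], [3,5], [3,6], [4,5], [4,6], [5,6]
  2-simplices (12): [0,1,3], [0,1,4], [0,3,6], [0,4,6], [1,2,4], [1,2,5], [1,3,5], [2,3,4], [2,3,6], [2,5,6], [3,4,5], [4,5,6]

giving chain groups C_0 ≅ Z^7, C_1 ≅ Z^18, C_2 ≅ Z^12.

∂_1: C_1 → C_0 sends each edge [p,q] (with p < q) to q − p.
As a 7×18 matrix over Z this has rank 6, with invariant factors (1,1,1,1,1,1).

The boundary map ∂_2: C_2 → C_1 acts by ∂[p,q,r] = [q,r] − [p,r] + [p,q]. For instance
  ∂[1,2,4] = [2,4] − [1,4] + [1,2],
  ∂[3,4,5] = [4,5] − [3,5] + [3,4].
The 18×12 boundary matrix has rank 12 and Smith normal form diag(1,1,1,1,1,1,1,1,1,1,1,2).

Computing H_k = (kernel of ∂_k) / (image of ∂_{k+1}):

  H_0: rank C_0 − rank ∂_1 = 7 − 6 = 1, and the invariant factors of ∂_1 are all 1, so H_0 ≅ Z.
  H_1: rank ker ∂_1 − rank ∂_2 = (18 − 6) − 12 = 0, and ∂_2 has invariant factor 2 > 1, so H_1 ≅ Z_2.
  H_2: rank ker ∂_2 − rank ∂_3 = (12 − 12) − 0 = 0, and there is no ∂_3, so H_2 ≅ 0.

H_0 ≅ Z,  H_1 ≅ Z_2,  H_2 = 0.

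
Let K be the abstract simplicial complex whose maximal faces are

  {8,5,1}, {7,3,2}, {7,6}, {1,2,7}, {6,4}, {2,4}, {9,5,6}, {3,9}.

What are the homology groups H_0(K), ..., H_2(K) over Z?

K has 9 vertices, 15 edges, 4 triangles.
rank ∂_0 = 0, rank ∂_1 = 8 ⇒ b_0 = 9 − 0 − 8 = 1; all invariant factors of ∂_1 are 1 so no torsion. So H_0 ≅ Z.
rank ∂_1 = 8, rank ∂_2 = 4 ⇒ b_1 = 15 − 8 − 4 = 3; all invariant factors of ∂_2 are 1 so no torsion. So H_1 ≅ Z^3.
rank ∂_2 = 4, rank ∂_3 = 0 ⇒ b_2 = 4 − 4 − 0 = 0. So H_2 ≅ 0.

H_0 = Z,  H_1 = Z^3,  H_2 = 0.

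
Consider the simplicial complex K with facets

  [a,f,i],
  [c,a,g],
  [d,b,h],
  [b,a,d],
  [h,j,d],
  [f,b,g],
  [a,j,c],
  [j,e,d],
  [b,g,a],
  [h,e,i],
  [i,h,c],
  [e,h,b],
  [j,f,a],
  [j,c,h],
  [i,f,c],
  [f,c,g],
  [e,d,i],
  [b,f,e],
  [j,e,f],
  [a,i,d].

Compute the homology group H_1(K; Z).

H_1 ≅ Z × Z/2.

Take the total order a < b < c < d < e < f < g < h < i < j on the vertex set. Then K (dimension 2) consists of the simplices:

  0-simplices (10): a, b, c, d, e, f, g, h, i, j
  1-simplices (30): ab, ac, ad, af, ag, ai, aj, bd, be, bf, bg, bh, cf, cg, ch, ci, cj, de, dh, di, dj, ef, eh, ei, ej, fg, fi, fj, hi, hj
  2-simplices (20): abd, abg, acg, acj, adi, afi, afj, bdh, bef, beh, bfg, cfg, cfi, chi, chj, dei, dej, dhj, efj, ehi

giving chain groups C_0 ≅ Z^10, C_1 ≅ Z^30, C_2 ≅ Z^20.

∂_1: C_1 → C_0 is given by ∂[p,q] = [q] − [p]. For instance
  ∂ab = b − a.
The 10×30 boundary matrix has rank 9 and Smith normal form diag(1,1,1,1,1,1,1,1,1).

∂_2: C_2 → C_1 acts by ∂[p,q,r] = [q,r] − [p,r] + [p,q]. For instance
  ∂afi = fi − ai + af,
  ∂acg = cg − ag + ac.
As a 30×20 matrix over Z this has rank 20, with invariant factors (1,1,1,1,1,1,1,1,1,1,1,1,1,1,1,1,1,1,1,2).

Reading off H_k = ker ∂_k / im ∂_{k+1}:

  H_1: rank ker ∂_1 − rank ∂_2 = (30 − 9) − 20 = 1, and ∂_2 has invariant factor 2 > 1, so H_1 ≅ Z × Z/2.

(K is a triangulation of the Klein bottle.)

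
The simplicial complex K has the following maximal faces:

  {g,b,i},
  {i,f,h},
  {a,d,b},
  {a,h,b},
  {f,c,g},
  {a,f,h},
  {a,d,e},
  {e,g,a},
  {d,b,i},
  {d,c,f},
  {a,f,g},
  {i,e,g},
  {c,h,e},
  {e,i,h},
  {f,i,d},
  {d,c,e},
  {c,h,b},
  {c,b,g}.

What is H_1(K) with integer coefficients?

H_1 = Z^2.

We work with the vertex ordering a < b < c < d < e < f < g < h < i. The simplices of K, each written with vertices in increasing order, are:

  0-simplices (9): a, b, c, d, e, f, g, h, i
  1-simplices (27): ab, ad, ae, af, ag, ah, bc, bd, bg, bh, bi, cd, ce, cf, cg, ch, de, df, di, eg, eh, ei, fg, fh, fi, gi, hi
  2-simplices (18): abd, abh, ade, aeg, afg, afh, bcg, bch, bdi, bgi, cde, cdf, ceh, cfg, dfi, egi, ehi, fhi

giving chain groups C_0 ≅ Z^9, C_1 ≅ Z^27, C_2 ≅ Z^18.

The boundary map ∂_1: C_1 → C_0 sends each edge [p,q] (with p < q) to q − p. For instance
  ∂ag = g − a.
The 9×27 boundary matrix has rank 8 and Smith normal form diag(1,1,1,1,1,1,1,1).

∂_2: C_2 → C_1 sends each 2-simplex [p,q,r] to [q,r] − [p,r] + [p,q]. For instance
  ∂bch = ch − bh + bc,
  ∂egi = gi − ei + eg.
This gives a 27×18 integer matrix of rank 17; reducing to Smith normal form yields diagonal entries (1,1,1,1,1,1,1,1,1,1,1,1,1,1,1,1,1).

Computing H_k = (kernel of ∂_k) / (image of ∂_{k+1}):

  H_1: rank ker ∂_1 − rank ∂_2 = (27 − 8) − 17 = 2, and the invariant factors of ∂_2 are all 1, so H_1 ≅ Z^2.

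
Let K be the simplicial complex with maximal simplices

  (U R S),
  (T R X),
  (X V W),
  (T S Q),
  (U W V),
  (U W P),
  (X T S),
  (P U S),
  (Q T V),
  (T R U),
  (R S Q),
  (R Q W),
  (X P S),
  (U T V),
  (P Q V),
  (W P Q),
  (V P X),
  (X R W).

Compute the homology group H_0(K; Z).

H_0 = Z.

Take the total order P < Q < R < S < T < U < V < W < X on the vertex set. Then K (dimension 2) consists of the simplices:

  0-simplices (9): P, Q, R, S, T, U, V, W, X
  1-simplices (27): PQ, PS, PU, PV, PW, PX, QR, QS, QT, QV, QW, RS, RT, RU, RW, RX, ST, SU, SX, TU, TV, TX, UV, UW, VW, VX, WX
  2-simplices (18): PQV, PQW, PSU, PSX, PUW, PVX, QRS, QRW, QST, QTV, RSU, RTU, RTX, RWX, STX, TUV, UVW, VWX

Hence C_0 ≅ Z^9, C_1 ≅ Z^27, C_2 ≅ Z^18.

The boundary map ∂_1: C_1 → C_0 is given by ∂[p,q] = [q] − [p]. For instance
  ∂RX = X − R.
As a 9×27 matrix over Z this has rank 8, with invariant factors (1,1,1,1,1,1,1,1).

∂_2: C_2 → C_1 acts by ∂[p,q,r] = [q,r] − [p,r] + [p,q]. For instance
  ∂PQV = QV − PV + PQ,
  ∂STX = TX − SX + ST.
As a 27×18 matrix over Z this has rank 18, with invariant factors (1,1,1,1,1,1,1,1,1,1,1,1,1,1,1,1,1,2).

Reading off H_k = ker ∂_k / im ∂_{k+1}:

  H_0: rank C_0 − rank ∂_1 = 9 − 8 = 1, and the invariant factors of ∂_1 are all 1, so H_0 = Z.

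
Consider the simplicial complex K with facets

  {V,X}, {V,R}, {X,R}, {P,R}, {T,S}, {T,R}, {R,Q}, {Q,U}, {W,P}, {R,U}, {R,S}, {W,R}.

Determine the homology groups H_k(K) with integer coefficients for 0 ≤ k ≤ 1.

Fix the vertex order P < Q < R < S < T < U < V < W < X and write every simplex with vertices in increasing order. Then dim K = 1 and the simplices of K are:

  0-simplices (9): P, Q, R, S, T, U, V, W, X
  1-simplices (12): PR, PW, QR, QU, RS, RT, RU, RV, RW, RX, ST, VX

giving chain groups C_0 ≅ Z^9, C_1 ≅ Z^12.

The boundary map ∂_1: C_1 → C_0 sends each edge [p,q] (with p < q) to q − p. For instance
  ∂RW = W − R.
As a 9×12 matrix over Z this has rank 8, with invariant factors (1,1,1,1,1,1,1,1).

From H_k ≅ ker(∂_k) / im(∂_{k+1}) we obtain:

  H_0: rank C_0 − rank ∂_1 = 9 − 8 = 1, and the invariant factors of ∂_1 are all 1, so H_0 ≅ Z.
  H_1: rank ker ∂_1 − rank ∂_2 = (12 − 8) − 0 = 4, and there is no ∂_2, so H_1 ≅ Z^4.

As a check, the Euler characteristic is 9 − 12 = -3, which agrees with 1 − 4 = -3.
(K is a triangulation of a wedge of 4 circles.)

H_0 ≅ Z,  H_1 ≅ Z^4.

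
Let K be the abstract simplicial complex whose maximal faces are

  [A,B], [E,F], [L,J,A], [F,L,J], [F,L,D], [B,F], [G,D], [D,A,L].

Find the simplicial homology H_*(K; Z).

We work with the vertex ordering A < B < D < E < F < G < J < L. The simplices of K, each written with vertices in increasing order, are:

  0-simplices (8): A, B, D, E, F, G, J, L
  1-simplices (12): AB, AD, AJ, AL, BF, DF, DG, DL, EF, FJ, FL, JL
  2-simplices (4): ADL, AJL, DFL, FJL

Hence C_0 ≅ Z^8, C_1 ≅ Z^12, C_2 ≅ Z^4.

Boundary ∂_1: C_1 → C_0 sends each edge [p,q] (with p < q) to q − p. For instance
  ∂EF = F − E.
This gives a 8×12 integer matrix of rank 7; reducing to Smith normal form yields diagonal entries (1,1,1,1,1,1,1).

Boundary ∂_2: C_2 → C_1 acts by ∂[p,q,r] = [q,r] − [p,r] + [p,q]. For instance
  ∂DFL = FL − DL + DF,
  ∂FJL = JL − FL + FJ.
As a 12×4 matrix over Z this has rank 4, with invariant factors (1,1,1,1).

Computing H_k = (kernel of ∂_k) / (image of ∂_{k+1}):

  H_0: rank C_0 − rank ∂_1 = 8 − 7 = 1, and the invariant factors of ∂_1 are all 1, so H_0 ≅ Z.
  H_1: rank ker ∂_1 − rank ∂_2 = (12 − 7) − 4 = 1, and the invariant factors of ∂_2 are all 1, so H_1 ≅ Z.
  H_2: rank ker ∂_2 − rank ∂_3 = (4 − 4) − 0 = 0, and there is no ∂_3, so H_2 ≅ 0.

H_0 ≅ Z,  H_1 ≅ Z,  H_2 = 0.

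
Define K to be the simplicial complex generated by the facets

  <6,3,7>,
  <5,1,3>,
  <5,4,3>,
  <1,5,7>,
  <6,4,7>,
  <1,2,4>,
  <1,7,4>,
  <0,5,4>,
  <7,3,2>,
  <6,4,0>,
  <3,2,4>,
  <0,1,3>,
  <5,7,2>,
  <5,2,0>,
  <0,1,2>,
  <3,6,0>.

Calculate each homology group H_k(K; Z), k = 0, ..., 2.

K has 8 vertices, 24 edges, 16 triangles.
rank ∂_0 = 0, rank ∂_1 = 7 ⇒ b_0 = 8 − 0 − 7 = 1; all invariant factors of ∂_1 are 1 so no torsion. So H_0 = Z.
rank ∂_1 = 7, rank ∂_2 = 15 ⇒ b_1 = 24 − 7 − 15 = 2; all invariant factors of ∂_2 are 1 so no torsion. So H_1 = Z^2.
rank ∂_2 = 15, rank ∂_3 = 0 ⇒ b_2 = 16 − 15 − 0 = 1. So H_2 = Z.

H_0 = Z,  H_1 = Z^2,  H_2 = Z.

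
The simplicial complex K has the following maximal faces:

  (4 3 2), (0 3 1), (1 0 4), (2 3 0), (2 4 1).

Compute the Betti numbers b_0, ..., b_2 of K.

Take the total order 0 < 1 < 2 < 3 < 4 on the vertex set. Then K (dimension 2) consists of the simplices:

  0-simplices (5): [0], [1], [2], [3], [4]
  1-simplices (10): [0,1], [0,2], [0,3], [0,4], [1,2], [1,3], [1,4], [2,3], [2,4], [3,4]
  2-simplices (5): [0,1,3], [0,1,4], [0,2,3], [1,2,4], [2,3,4]

Hence C_0 ≅ Z^5, C_1 ≅ Z^10, C_2 ≅ Z^5.

∂_1: C_1 → C_0 is given by ∂[p,q] = [q] − [p]. For instance
  ∂[0,1] = [1] − [0].
The 5×10 boundary matrix has rank 4 and Smith normal form diag(1,1,1,1).

∂_2: C_2 → C_1 sends each 2-simplex [p,q,r] to [q,r] − [p,r] + [p,q]. For instance
  ∂[0,1,4] = [1,4] − [0,4] + [0,1],
  ∂[2,3,4] = [3,4] − [2,4] + [2,3].
As a 10×5 matrix over Z this has rank 5, with invariant factors (1,1,1,1,1).

Now H_k = ker ∂_k / im ∂_{k+1}, so:

  H_0: rank C_0 − rank ∂_1 = 5 − 4 = 1, and the invariant factors of ∂_1 are all 1, so H_0 ≅ Z.
  H_1: rank ker ∂_1 − rank ∂_2 = (10 − 4) − 5 = 1, and the invariant factors of ∂_2 are all 1, so H_1 ≅ Z.
  H_2: rank ker ∂_2 − rank ∂_3 = (5 − 5) − 0 = 0, and there is no ∂_3, so H_2 ≅ 0.

Hence the Betti numbers are b_0 = 1, b_1 = 1, b_2 = 0.

b_0 = 1, b_1 = 1, b_2 = 0.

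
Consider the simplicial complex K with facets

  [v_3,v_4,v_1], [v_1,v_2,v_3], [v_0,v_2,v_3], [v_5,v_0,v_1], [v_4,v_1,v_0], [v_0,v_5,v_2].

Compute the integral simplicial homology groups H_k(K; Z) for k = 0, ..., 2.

H_0 = Z,  H_1 = Z,  H_2 = 0.

We work with the vertex ordering v_0 < v_1 < v_2 < v_3 < v_4 < v_5. The simplices of K, each written with vertices in increasing order, are:

  0-simplices (6): [v_0], [v_1], [v_2], [v_3], [v_4], [v_5]
  1-simplices (12): [v_0,v_1], [v_0,v_2], [v_0,v_3], [v_0,v_4], [v_0,v_5], [v_1,v_2], [v_1,v_3], [v_1,v_4], [v_1,v_5], [v_2,v_3], [v_2,v_5], [v_3,v_4]
  2-simplices (6): [v_0,v_1,v_4], [v_0,v_1,v_5], [v_0,v_2,v_3], [v_0,v_2,v_5], [v_1,v_2,v_3], [v_1,v_3,v_4]

giving chain groups C_0 ≅ Z^6, C_1 ≅ Z^12, C_2 ≅ Z^6.

Boundary ∂_1: C_1 → C_0 maps an edge to its endpoints' difference, ∂[p,q] = q − p. For instance
  ∂[v_1,v_3] = [v_3] − [v_1].
This gives a 6×12 integer matrix of rank 5; reducing to Smith normal form yields diagonal entries (1,1,1,1,1).

∂_2: C_2 → C_1 sends each 2-simplex [p,q,r] to [q,r] − [p,r] + [p,q]. For instance
  ∂[v_0,v_2,v_3] = [v_2,v_3] − [v_0,v_3] + [v_0,v_2],
  ∂[v_0,v_1,v_5] = [v_1,v_5] − [v_0,v_5] + [v_0,v_1].
The 12×6 boundary matrix has rank 6 and Smith normal form diag(1,1,1,1,1,1).

From H_k ≅ ker(∂_k) / im(∂_{k+1}) we obtain:

  H_0: rank C_0 − rank ∂_1 = 6 − 5 = 1, and the invariant factors of ∂_1 are all 1, so H_0 ≅ Z.
  H_1: rank ker ∂_1 − rank ∂_2 = (12 − 5) − 6 = 1, and the invariant factors of ∂_2 are all 1, so H_1 ≅ Z.
  H_2: rank ker ∂_2 − rank ∂_3 = (6 − 6) − 0 = 0, and there is no ∂_3, so H_2 ≅ 0.

As a check, the Euler characteristic is 6 − 12 + 6 = 0, which agrees with 1 − 1 + 0 = 0.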